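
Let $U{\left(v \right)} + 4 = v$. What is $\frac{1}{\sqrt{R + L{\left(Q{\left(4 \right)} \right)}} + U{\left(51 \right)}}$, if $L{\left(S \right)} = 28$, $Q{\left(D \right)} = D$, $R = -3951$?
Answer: $\frac{47}{6132} - \frac{i \sqrt{3923}}{6132} \approx 0.0076647 - 0.010214 i$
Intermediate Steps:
$U{\left(v \right)} = -4 + v$
$\frac{1}{\sqrt{R + L{\left(Q{\left(4 \right)} \right)}} + U{\left(51 \right)}} = \frac{1}{\sqrt{-3951 + 28} + \left(-4 + 51\right)} = \frac{1}{\sqrt{-3923} + 47} = \frac{1}{i \sqrt{3923} + 47} = \frac{1}{47 + i \sqrt{3923}}$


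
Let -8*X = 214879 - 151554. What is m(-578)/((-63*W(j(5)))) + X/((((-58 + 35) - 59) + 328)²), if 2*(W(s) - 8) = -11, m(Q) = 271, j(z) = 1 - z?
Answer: -10457213/5648160 ≈ -1.8514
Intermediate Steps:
W(s) = 5/2 (W(s) = 8 + (½)*(-11) = 8 - 11/2 = 5/2)
X = -63325/8 (X = -(214879 - 151554)/8 = -⅛*63325 = -63325/8 ≈ -7915.6)
m(-578)/((-63*W(j(5)))) + X/((((-58 + 35) - 59) + 328)²) = 271/((-63*5/2)) - 63325/(8*(((-58 + 35) - 59) + 328)²) = 271/(-315/2) - 63325/(8*((-23 - 59) + 328)²) = 271*(-2/315) - 63325/(8*(-82 + 328)²) = -542/315 - 63325/(8*(246²)) = -542/315 - 63325/8/60516 = -542/315 - 63325/8*1/60516 = -542/315 - 63325/484128 = -10457213/5648160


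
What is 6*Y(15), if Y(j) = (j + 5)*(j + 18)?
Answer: 3960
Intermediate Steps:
Y(j) = (5 + j)*(18 + j)
6*Y(15) = 6*(90 + 15² + 23*15) = 6*(90 + 225 + 345) = 6*660 = 3960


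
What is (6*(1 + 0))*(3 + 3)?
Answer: 36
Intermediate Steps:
(6*(1 + 0))*(3 + 3) = (6*1)*6 = 6*6 = 36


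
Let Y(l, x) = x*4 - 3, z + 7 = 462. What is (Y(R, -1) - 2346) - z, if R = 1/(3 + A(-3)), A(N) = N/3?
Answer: -2808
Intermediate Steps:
A(N) = N/3 (A(N) = N*(⅓) = N/3)
R = ½ (R = 1/(3 + (⅓)*(-3)) = 1/(3 - 1) = 1/2 = ½ ≈ 0.50000)
z = 455 (z = -7 + 462 = 455)
Y(l, x) = -3 + 4*x (Y(l, x) = 4*x - 3 = -3 + 4*x)
(Y(R, -1) - 2346) - z = ((-3 + 4*(-1)) - 2346) - 1*455 = ((-3 - 4) - 2346) - 455 = (-7 - 2346) - 455 = -2353 - 455 = -2808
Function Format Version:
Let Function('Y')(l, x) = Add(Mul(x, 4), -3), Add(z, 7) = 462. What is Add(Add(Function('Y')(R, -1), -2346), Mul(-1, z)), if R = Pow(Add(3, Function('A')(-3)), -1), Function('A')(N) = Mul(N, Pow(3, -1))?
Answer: -2808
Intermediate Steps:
Function('A')(N) = Mul(Rational(1, 3), N) (Function('A')(N) = Mul(N, Rational(1, 3)) = Mul(Rational(1, 3), N))
R = Rational(1, 2) (R = Pow(Add(3, Mul(Rational(1, 3), -3)), -1) = Pow(Add(3, -1), -1) = Pow(2, -1) = Rational(1, 2) ≈ 0.50000)
z = 455 (z = Add(-7, 462) = 455)
Function('Y')(l, x) = Add(-3, Mul(4, x)) (Function('Y')(l, x) = Add(Mul(4, x), -3) = Add(-3, Mul(4, x)))
Add(Add(Function('Y')(R, -1), -2346), Mul(-1, z)) = Add(Add(Add(-3, Mul(4, -1)), -2346), Mul(-1, 455)) = Add(Add(Add(-3, -4), -2346), -455) = Add(Add(-7, -2346), -455) = Add(-2353, -455) = -2808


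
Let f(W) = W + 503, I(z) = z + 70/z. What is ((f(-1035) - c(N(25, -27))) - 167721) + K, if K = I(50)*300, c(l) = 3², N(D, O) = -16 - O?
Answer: -152842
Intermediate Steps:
f(W) = 503 + W
c(l) = 9
K = 15420 (K = (50 + 70/50)*300 = (50 + 70*(1/50))*300 = (50 + 7/5)*300 = (257/5)*300 = 15420)
((f(-1035) - c(N(25, -27))) - 167721) + K = (((503 - 1035) - 1*9) - 167721) + 15420 = ((-532 - 9) - 167721) + 15420 = (-541 - 167721) + 15420 = -168262 + 15420 = -152842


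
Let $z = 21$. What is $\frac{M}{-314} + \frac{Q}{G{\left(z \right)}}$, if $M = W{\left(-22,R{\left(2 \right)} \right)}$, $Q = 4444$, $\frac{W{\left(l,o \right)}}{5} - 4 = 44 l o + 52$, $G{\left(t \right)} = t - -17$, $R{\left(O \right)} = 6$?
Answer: $\frac{622074}{2983} \approx 208.54$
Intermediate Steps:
$G{\left(t \right)} = 17 + t$ ($G{\left(t \right)} = t + 17 = 17 + t$)
$W{\left(l,o \right)} = 280 + 220 l o$ ($W{\left(l,o \right)} = 20 + 5 \left(44 l o + 52\right) = 20 + 5 \left(52 + 44 l o\right) = 20 + \left(260 + 220 l o\right) = 280 + 220 l o$)
$M = -28760$ ($M = 280 + 220 \left(-22\right) 6 = 280 - 29040 = -28760$)
$\frac{M}{-314} + \frac{Q}{G{\left(z \right)}} = - \frac{28760}{-314} + \frac{4444}{17 + 21} = \left(-28760\right) \left(- \frac{1}{314}\right) + \frac{4444}{38} = \frac{14380}{157} + 4444 \cdot \frac{1}{38} = \frac{14380}{157} + \frac{2222}{19} = \frac{622074}{2983}$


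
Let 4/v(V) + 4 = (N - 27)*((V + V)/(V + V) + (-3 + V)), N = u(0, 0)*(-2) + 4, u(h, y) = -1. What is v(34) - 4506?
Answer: -761515/169 ≈ -4506.0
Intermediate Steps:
N = 6 (N = -1*(-2) + 4 = 2 + 4 = 6)
v(V) = 4/(38 - 21*V) (v(V) = 4/(-4 + (6 - 27)*((V + V)/(V + V) + (-3 + V))) = 4/(-4 - 21*((2*V)/((2*V)) + (-3 + V))) = 4/(-4 - 21*((2*V)*(1/(2*V)) + (-3 + V))) = 4/(-4 - 21*(1 + (-3 + V))) = 4/(-4 - 21*(-2 + V)) = 4/(-4 + (42 - 21*V)) = 4/(38 - 21*V))
v(34) - 4506 = -4/(-38 + 21*34) - 4506 = -4/(-38 + 714) - 4506 = -4/676 - 4506 = -4*1/676 - 4506 = -1/169 - 4506 = -761515/169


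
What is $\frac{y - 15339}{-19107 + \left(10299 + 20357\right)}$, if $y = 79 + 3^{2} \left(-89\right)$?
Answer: $- \frac{16061}{11549} \approx -1.3907$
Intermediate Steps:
$y = -722$ ($y = 79 + 9 \left(-89\right) = 79 - 801 = -722$)
$\frac{y - 15339}{-19107 + \left(10299 + 20357\right)} = \frac{-722 - 15339}{-19107 + \left(10299 + 20357\right)} = - \frac{16061}{-19107 + 30656} = - \frac{16061}{11549}$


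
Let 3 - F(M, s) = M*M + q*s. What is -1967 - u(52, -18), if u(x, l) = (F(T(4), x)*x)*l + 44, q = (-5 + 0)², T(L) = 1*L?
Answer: -1230979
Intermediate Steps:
T(L) = L
q = 25 (q = (-5)² = 25)
F(M, s) = 3 - M² - 25*s (F(M, s) = 3 - (M*M + 25*s) = 3 - (M² + 25*s) = 3 + (-M² - 25*s) = 3 - M² - 25*s)
u(x, l) = 44 + l*x*(-13 - 25*x) (u(x, l) = ((3 - 1*4² - 25*x)*x)*l + 44 = ((3 - 1*16 - 25*x)*x)*l + 44 = ((3 - 16 - 25*x)*x)*l + 44 = ((-13 - 25*x)*x)*l + 44 = (x*(-13 - 25*x))*l + 44 = l*x*(-13 - 25*x) + 44 = 44 + l*x*(-13 - 25*x))
-1967 - u(52, -18) = -1967 - (44 - 1*(-18)*52*(13 + 25*52)) = -1967 - (44 - 1*(-18)*52*(13 + 1300)) = -1967 - (44 - 1*(-18)*52*1313) = -1967 - (44 + 1228968) = -1967 - 1*1229012 = -1967 - 1229012 = -1230979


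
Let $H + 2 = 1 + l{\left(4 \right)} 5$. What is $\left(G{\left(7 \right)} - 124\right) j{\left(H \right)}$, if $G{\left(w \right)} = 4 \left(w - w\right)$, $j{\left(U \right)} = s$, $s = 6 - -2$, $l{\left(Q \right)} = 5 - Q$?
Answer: $-992$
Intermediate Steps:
$s = 8$ ($s = 6 + 2 = 8$)
$H = 4$ ($H = -2 + \left(1 + \left(5 - 4\right) 5\right) = -2 + \left(1 + 1 \cdot 5\right) = -2 + \left(1 + 5\right) = -2 + 6 = 4$)
$j{\left(U \right)} = 8$
$G{\left(w \right)} = 0$ ($G{\left(w \right)} = 4 \cdot 0 = 0$)
$\left(G{\left(7 \right)} - 124\right) j{\left(H \right)} = \left(0 - 124\right) 8 = \left(-124\right) 8 = -992$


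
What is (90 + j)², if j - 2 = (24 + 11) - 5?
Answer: 14884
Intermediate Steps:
j = 32 (j = 2 + ((24 + 11) - 5) = 2 + (35 - 5) = 2 + 30 = 32)
(90 + j)² = (90 + 32)² = 122² = 14884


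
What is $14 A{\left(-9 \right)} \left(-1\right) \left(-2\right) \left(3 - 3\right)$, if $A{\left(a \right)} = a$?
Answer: $0$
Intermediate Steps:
$14 A{\left(-9 \right)} \left(-1\right) \left(-2\right) \left(3 - 3\right) = 14 \left(-9\right) \left(-1\right) \left(-2\right) \left(3 - 3\right) = - 126 \cdot 2 \cdot 0 = \left(-126\right) 0 = 0$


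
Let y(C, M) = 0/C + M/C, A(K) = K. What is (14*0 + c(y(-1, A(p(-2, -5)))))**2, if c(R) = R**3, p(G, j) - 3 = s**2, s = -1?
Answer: 4096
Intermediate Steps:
p(G, j) = 4 (p(G, j) = 3 + (-1)**2 = 3 + 1 = 4)
y(C, M) = M/C (y(C, M) = 0 + M/C = M/C)
(14*0 + c(y(-1, A(p(-2, -5)))))**2 = (14*0 + (4/(-1))**3)**2 = (0 + (4*(-1))**3)**2 = (0 + (-4)**3)**2 = (0 - 64)**2 = (-64)**2 = 4096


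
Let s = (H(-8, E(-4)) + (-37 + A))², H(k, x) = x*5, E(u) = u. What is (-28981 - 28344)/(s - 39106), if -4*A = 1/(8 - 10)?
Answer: 3668800/2295759 ≈ 1.5981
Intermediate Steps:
H(k, x) = 5*x
A = ⅛ (A = -1/(4*(8 - 10)) = -¼/(-2) = -¼*(-½) = ⅛ ≈ 0.12500)
s = 207025/64 (s = (5*(-4) + (-37 + ⅛))² = (-20 - 295/8)² = (-455/8)² = 207025/64 ≈ 3234.8)
(-28981 - 28344)/(s - 39106) = (-28981 - 28344)/(207025/64 - 39106) = -57325/(-2295759/64) = -57325*(-64/2295759) = 3668800/2295759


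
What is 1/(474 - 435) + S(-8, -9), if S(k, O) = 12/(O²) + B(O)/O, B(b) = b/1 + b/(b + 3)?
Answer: 707/702 ≈ 1.0071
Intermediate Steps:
B(b) = b + b/(3 + b) (B(b) = b*1 + b/(3 + b) = b + b/(3 + b))
S(k, O) = 12/O² + (4 + O)/(3 + O) (S(k, O) = 12/(O²) + (O*(4 + O)/(3 + O))/O = 12/O² + (4 + O)/(3 + O))
1/(474 - 435) + S(-8, -9) = 1/(474 - 435) + (36 + 12*(-9) + (-9)²*(4 - 9))/((-9)²*(3 - 9)) = 1/39 + (1/81)*(36 - 108 + 81*(-5))/(-6) = 1/39 + (1/81)*(-⅙)*(36 - 108 - 405) = 1/39 + (1/81)*(-⅙)*(-477) = 1/39 + 53/54 = 707/702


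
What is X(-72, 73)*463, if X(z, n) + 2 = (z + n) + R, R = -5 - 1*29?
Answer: -16205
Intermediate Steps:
R = -34 (R = -5 - 29 = -34)
X(z, n) = -36 + n + z (X(z, n) = -2 + ((z + n) - 34) = -2 + ((n + z) - 34) = -2 + (-34 + n + z) = -36 + n + z)
X(-72, 73)*463 = (-36 + 73 - 72)*463 = -35*463 = -16205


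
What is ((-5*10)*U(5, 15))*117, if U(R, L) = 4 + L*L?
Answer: -1339650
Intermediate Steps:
U(R, L) = 4 + L²
((-5*10)*U(5, 15))*117 = ((-5*10)*(4 + 15²))*117 = -50*(4 + 225)*117 = -50*229*117 = -11450*117 = -1339650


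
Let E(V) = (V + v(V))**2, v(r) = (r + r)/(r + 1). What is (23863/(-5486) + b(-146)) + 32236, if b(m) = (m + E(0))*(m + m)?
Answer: 410701985/5486 ≈ 74864.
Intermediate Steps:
v(r) = 2*r/(1 + r) (v(r) = (2*r)/(1 + r) = 2*r/(1 + r))
E(V) = (V + 2*V/(1 + V))**2
b(m) = 2*m**2 (b(m) = (m + 0**2*(3 + 0)**2/(1 + 0)**2)*(m + m) = (m + 0*3**2/1**2)*(2*m) = (m + 0*1*9)*(2*m) = (m + 0)*(2*m) = m*(2*m) = 2*m**2)
(23863/(-5486) + b(-146)) + 32236 = (23863/(-5486) + 2*(-146)**2) + 32236 = (23863*(-1/5486) + 2*21316) + 32236 = (-23863/5486 + 42632) + 32236 = 233855289/5486 + 32236 = 410701985/5486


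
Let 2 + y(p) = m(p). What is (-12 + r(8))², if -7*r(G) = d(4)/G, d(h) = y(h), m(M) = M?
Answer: 113569/784 ≈ 144.86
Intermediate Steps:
y(p) = -2 + p
d(h) = -2 + h
r(G) = -2/(7*G) (r(G) = -(-2 + 4)/(7*G) = -2/(7*G))
(-12 + r(8))² = (-12 - 2/7/8)² = (-12 - 2/7*⅛)² = (-12 - 1/28)² = (-337/28)² = 113569/784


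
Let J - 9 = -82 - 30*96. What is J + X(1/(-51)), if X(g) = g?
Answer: -150604/51 ≈ -2953.0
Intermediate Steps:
J = -2953 (J = 9 + (-82 - 30*96) = 9 + (-82 - 2880) = 9 - 2962 = -2953)
J + X(1/(-51)) = -2953 + 1/(-51) = -2953 - 1/51 = -150604/51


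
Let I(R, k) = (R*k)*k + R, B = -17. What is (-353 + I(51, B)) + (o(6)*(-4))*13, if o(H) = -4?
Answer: 14645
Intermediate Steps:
I(R, k) = R + R*k**2 (I(R, k) = R*k**2 + R = R + R*k**2)
(-353 + I(51, B)) + (o(6)*(-4))*13 = (-353 + 51*(1 + (-17)**2)) - 4*(-4)*13 = (-353 + 51*(1 + 289)) + 16*13 = (-353 + 51*290) + 208 = (-353 + 14790) + 208 = 14437 + 208 = 14645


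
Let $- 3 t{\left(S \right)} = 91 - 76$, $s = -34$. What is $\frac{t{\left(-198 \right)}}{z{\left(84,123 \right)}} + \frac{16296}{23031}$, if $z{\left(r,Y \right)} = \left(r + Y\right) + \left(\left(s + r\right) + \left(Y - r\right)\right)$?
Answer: $\frac{1569487}{2272392} \approx 0.69068$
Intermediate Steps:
$t{\left(S \right)} = -5$ ($t{\left(S \right)} = - \frac{91 - 76}{3} = \left(- \frac{1}{3}\right) 15 = -5$)
$z{\left(r,Y \right)} = -34 + r + 2 Y$ ($z{\left(r,Y \right)} = \left(r + Y\right) + \left(\left(-34 + r\right) + \left(Y - r\right)\right) = \left(Y + r\right) + \left(-34 + Y\right) = -34 + r + 2 Y$)
$\frac{t{\left(-198 \right)}}{z{\left(84,123 \right)}} + \frac{16296}{23031} = - \frac{5}{-34 + 84 + 2 \cdot 123} + \frac{16296}{23031} = - \frac{5}{-34 + 84 + 246} + 16296 \cdot \frac{1}{23031} = - \frac{5}{296} + \frac{5432}{7677} = \frac{1569487}{2272392}$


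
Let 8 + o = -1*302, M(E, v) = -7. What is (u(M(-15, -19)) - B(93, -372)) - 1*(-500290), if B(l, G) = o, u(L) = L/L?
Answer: 500601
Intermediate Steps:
o = -310 (o = -8 - 1*302 = -8 - 302 = -310)
u(L) = 1
B(l, G) = -310
(u(M(-15, -19)) - B(93, -372)) - 1*(-500290) = (1 - 1*(-310)) - 1*(-500290) = (1 + 310) + 500290 = 311 + 500290 = 500601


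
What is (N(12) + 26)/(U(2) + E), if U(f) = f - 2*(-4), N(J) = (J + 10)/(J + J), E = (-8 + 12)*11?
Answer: 323/648 ≈ 0.49846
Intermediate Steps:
E = 44 (E = 4*11 = 44)
N(J) = (10 + J)/(2*J) (N(J) = (10 + J)/((2*J)) = (10 + J)*(1/(2*J)) = (10 + J)/(2*J))
U(f) = 8 + f (U(f) = f + 8 = 8 + f)
(N(12) + 26)/(U(2) + E) = ((1/2)*(10 + 12)/12 + 26)/((8 + 2) + 44) = ((1/2)*(1/12)*22 + 26)/(10 + 44) = (11/12 + 26)/54 = (323/12)*(1/54) = 323/648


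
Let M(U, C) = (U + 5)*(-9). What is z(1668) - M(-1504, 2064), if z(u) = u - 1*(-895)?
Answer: -10928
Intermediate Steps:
M(U, C) = -45 - 9*U (M(U, C) = (5 + U)*(-9) = -45 - 9*U)
z(u) = 895 + u (z(u) = u + 895 = 895 + u)
z(1668) - M(-1504, 2064) = (895 + 1668) - (-45 - 9*(-1504)) = 2563 - (-45 + 13536) = 2563 - 1*13491 = 2563 - 13491 = -10928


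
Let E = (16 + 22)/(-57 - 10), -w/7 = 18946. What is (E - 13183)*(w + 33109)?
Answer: 87899733387/67 ≈ 1.3119e+9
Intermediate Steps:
w = -132622 (w = -7*18946 = -132622)
E = -38/67 (E = 38/(-67) = 38*(-1/67) = -38/67 ≈ -0.56716)
(E - 13183)*(w + 33109) = (-38/67 - 13183)*(-132622 + 33109) = -883299/67*(-99513) = 87899733387/67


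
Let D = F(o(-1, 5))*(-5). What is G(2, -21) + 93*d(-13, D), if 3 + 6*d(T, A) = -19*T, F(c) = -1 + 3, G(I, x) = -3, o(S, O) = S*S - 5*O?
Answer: 3779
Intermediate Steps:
o(S, O) = S**2 - 5*O
F(c) = 2
D = -10 (D = 2*(-5) = -10)
d(T, A) = -1/2 - 19*T/6 (d(T, A) = -1/2 + (-19*T)/6 = -1/2 - 19*T/6)
G(2, -21) + 93*d(-13, D) = -3 + 93*(-1/2 - 19/6*(-13)) = -3 + 93*(-1/2 + 247/6) = -3 + 93*(122/3) = -3 + 3782 = 3779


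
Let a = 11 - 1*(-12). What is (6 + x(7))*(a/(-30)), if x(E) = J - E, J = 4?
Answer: -23/10 ≈ -2.3000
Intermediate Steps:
a = 23 (a = 11 + 12 = 23)
x(E) = 4 - E
(6 + x(7))*(a/(-30)) = (6 + (4 - 1*7))*(23/(-30)) = (6 + (4 - 7))*(23*(-1/30)) = (6 - 3)*(-23/30) = 3*(-23/30) = -23/10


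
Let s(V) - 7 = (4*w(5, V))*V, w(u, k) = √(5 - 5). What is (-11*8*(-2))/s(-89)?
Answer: 176/7 ≈ 25.143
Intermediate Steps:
w(u, k) = 0 (w(u, k) = √0 = 0)
s(V) = 7 (s(V) = 7 + (4*0)*V = 7 + 0*V = 7 + 0 = 7)
(-11*8*(-2))/s(-89) = (-11*8*(-2))/7 = -88*(-2)*(⅐) = 176*(⅐) = 176/7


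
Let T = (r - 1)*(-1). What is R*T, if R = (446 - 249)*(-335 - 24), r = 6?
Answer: 353615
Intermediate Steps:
T = -5 (T = (6 - 1)*(-1) = 5*(-1) = -5)
R = -70723 (R = 197*(-359) = -70723)
R*T = -70723*(-5) = 353615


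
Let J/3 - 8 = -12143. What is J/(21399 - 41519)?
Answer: 7281/4024 ≈ 1.8094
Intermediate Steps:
J = -36405 (J = 24 + 3*(-12143) = 24 - 36429 = -36405)
J/(21399 - 41519) = -36405/(21399 - 41519) = -36405/(-20120) = -36405*(-1/20120) = 7281/4024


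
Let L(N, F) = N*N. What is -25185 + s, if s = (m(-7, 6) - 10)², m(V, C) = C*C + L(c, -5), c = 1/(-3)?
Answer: -1984760/81 ≈ -24503.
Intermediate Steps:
c = -⅓ ≈ -0.33333
L(N, F) = N²
m(V, C) = ⅑ + C² (m(V, C) = C*C + (-⅓)² = C² + ⅑ = ⅑ + C²)
s = 55225/81 (s = ((⅑ + 6²) - 10)² = ((⅑ + 36) - 10)² = (325/9 - 10)² = (235/9)² = 55225/81 ≈ 681.79)
-25185 + s = -25185 + 55225/81 = -1984760/81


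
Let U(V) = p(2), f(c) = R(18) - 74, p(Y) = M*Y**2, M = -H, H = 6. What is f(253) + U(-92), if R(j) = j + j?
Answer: -62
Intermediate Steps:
R(j) = 2*j
M = -6 (M = -1*6 = -6)
p(Y) = -6*Y**2
f(c) = -38 (f(c) = 2*18 - 74 = 36 - 74 = -38)
U(V) = -24 (U(V) = -6*2**2 = -6*4 = -24)
f(253) + U(-92) = -38 - 24 = -62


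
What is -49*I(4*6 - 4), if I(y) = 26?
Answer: -1274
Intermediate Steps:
-49*I(4*6 - 4) = -49*26 = -1274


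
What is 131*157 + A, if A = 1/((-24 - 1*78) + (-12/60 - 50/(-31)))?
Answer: 320659942/15591 ≈ 20567.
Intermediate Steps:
A = -155/15591 (A = 1/((-24 - 78) + (-12*1/60 - 50*(-1/31))) = 1/(-102 + (-1/5 + 50/31)) = 1/(-102 + 219/155) = 1/(-15591/155) = -155/15591 ≈ -0.0099416)
131*157 + A = 131*157 - 155/15591 = 20567 - 155/15591 = 320659942/15591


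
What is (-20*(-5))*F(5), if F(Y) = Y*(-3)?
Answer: -1500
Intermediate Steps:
F(Y) = -3*Y
(-20*(-5))*F(5) = (-20*(-5))*(-3*5) = 100*(-15) = -1500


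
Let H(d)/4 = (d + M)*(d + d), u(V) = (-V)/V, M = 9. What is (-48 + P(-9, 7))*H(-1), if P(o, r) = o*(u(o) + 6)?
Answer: 5952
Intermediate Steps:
u(V) = -1
P(o, r) = 5*o (P(o, r) = o*(-1 + 6) = o*5 = 5*o)
H(d) = 8*d*(9 + d) (H(d) = 4*((d + 9)*(d + d)) = 4*((9 + d)*(2*d)) = 4*(2*d*(9 + d)) = 8*d*(9 + d))
(-48 + P(-9, 7))*H(-1) = (-48 + 5*(-9))*(8*(-1)*(9 - 1)) = (-48 - 45)*(8*(-1)*8) = -93*(-64) = 5952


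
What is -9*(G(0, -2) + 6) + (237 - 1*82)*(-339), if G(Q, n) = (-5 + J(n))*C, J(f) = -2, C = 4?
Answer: -52347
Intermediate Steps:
G(Q, n) = -28 (G(Q, n) = (-5 - 2)*4 = -7*4 = -28)
-9*(G(0, -2) + 6) + (237 - 1*82)*(-339) = -9*(-28 + 6) + (237 - 1*82)*(-339) = -9*(-22) + (237 - 82)*(-339) = 198 + 155*(-339) = 198 - 52545 = -52347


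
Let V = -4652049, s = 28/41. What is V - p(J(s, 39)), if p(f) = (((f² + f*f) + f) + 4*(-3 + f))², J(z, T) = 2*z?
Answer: -13145584490689/2825761 ≈ -4.6520e+6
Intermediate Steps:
s = 28/41 (s = 28*(1/41) = 28/41 ≈ 0.68293)
p(f) = (-12 + 2*f² + 5*f)² (p(f) = (((f² + f²) + f) + (-12 + 4*f))² = ((2*f² + f) + (-12 + 4*f))² = ((f + 2*f²) + (-12 + 4*f))² = (-12 + 2*f² + 5*f)²)
V - p(J(s, 39)) = -4652049 - (-12 + 2*(2*(28/41))² + 5*(2*(28/41)))² = -4652049 - (-12 + 2*(56/41)² + 5*(56/41))² = -4652049 - (-12 + 2*(3136/1681) + 280/41)² = -4652049 - (-12 + 6272/1681 + 280/41)² = -4652049 - (-2420/1681)² = -4652049 - 1*5856400/2825761 = -4652049 - 5856400/2825761 = -13145584490689/2825761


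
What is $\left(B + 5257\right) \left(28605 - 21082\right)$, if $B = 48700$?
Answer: $405918511$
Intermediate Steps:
$\left(B + 5257\right) \left(28605 - 21082\right) = \left(48700 + 5257\right) \left(28605 - 21082\right) = 53957 \cdot 7523 = 405918511$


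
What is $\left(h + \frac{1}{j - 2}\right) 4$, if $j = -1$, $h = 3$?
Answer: $\frac{32}{3} \approx 10.667$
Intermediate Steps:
$\left(h + \frac{1}{j - 2}\right) 4 = \left(3 + \frac{1}{-1 - 2}\right) 4 = \left(3 + \frac{1}{-3}\right) 4 = \left(3 - \frac{1}{3}\right) 4 = \frac{8}{3} \cdot 4 = \frac{32}{3}$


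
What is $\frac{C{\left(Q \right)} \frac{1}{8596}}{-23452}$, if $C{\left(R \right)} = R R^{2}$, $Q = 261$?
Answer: $- \frac{17779581}{201593392} \approx -0.088195$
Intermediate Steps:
$C{\left(R \right)} = R^{3}$
$\frac{C{\left(Q \right)} \frac{1}{8596}}{-23452} = \frac{261^{3} \cdot \frac{1}{8596}}{-23452} = 17779581 \cdot \frac{1}{8596} \left(- \frac{1}{23452}\right) = \frac{17779581}{8596} \left(- \frac{1}{23452}\right) = - \frac{17779581}{201593392}$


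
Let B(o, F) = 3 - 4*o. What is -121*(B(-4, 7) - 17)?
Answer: -242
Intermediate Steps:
B(o, F) = 3 - 4*o
-121*(B(-4, 7) - 17) = -121*((3 - 4*(-4)) - 17) = -121*((3 + 16) - 17) = -121*(19 - 17) = -121*2 = -242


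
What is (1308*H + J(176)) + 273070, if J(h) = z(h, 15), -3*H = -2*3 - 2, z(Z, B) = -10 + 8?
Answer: 276556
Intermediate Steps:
z(Z, B) = -2
H = 8/3 (H = -(-2*3 - 2)/3 = -(-6 - 2)/3 = -⅓*(-8) = 8/3 ≈ 2.6667)
J(h) = -2
(1308*H + J(176)) + 273070 = (1308*(8/3) - 2) + 273070 = (3488 - 2) + 273070 = 3486 + 273070 = 276556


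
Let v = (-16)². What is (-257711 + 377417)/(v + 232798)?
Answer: 59853/116527 ≈ 0.51364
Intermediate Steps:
v = 256
(-257711 + 377417)/(v + 232798) = (-257711 + 377417)/(256 + 232798) = 119706/233054 = 119706*(1/233054) = 59853/116527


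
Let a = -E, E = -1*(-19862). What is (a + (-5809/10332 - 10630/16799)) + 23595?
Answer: 647719196893/173567268 ≈ 3731.8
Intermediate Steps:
E = 19862
a = -19862 (a = -1*19862 = -19862)
(a + (-5809/10332 - 10630/16799)) + 23595 = (-19862 + (-5809/10332 - 10630/16799)) + 23595 = (-19862 - 207414551/173567268) + 23595 = -3447600491567/173567268 + 23595 = 647719196893/173567268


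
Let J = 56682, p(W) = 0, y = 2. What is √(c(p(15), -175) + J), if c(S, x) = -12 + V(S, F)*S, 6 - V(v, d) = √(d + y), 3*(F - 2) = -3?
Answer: √56670 ≈ 238.05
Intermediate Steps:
F = 1 (F = 2 + (⅓)*(-3) = 2 - 1 = 1)
V(v, d) = 6 - √(2 + d) (V(v, d) = 6 - √(d + 2) = 6 - √(2 + d))
c(S, x) = -12 + S*(6 - √3) (c(S, x) = -12 + (6 - √(2 + 1))*S = -12 + (6 - √3)*S = -12 + S*(6 - √3))
√(c(p(15), -175) + J) = √((-12 + 0*(6 - √3)) + 56682) = √((-12 + 0) + 56682) = √(-12 + 56682) = √56670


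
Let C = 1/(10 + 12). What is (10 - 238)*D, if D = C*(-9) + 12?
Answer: -29070/11 ≈ -2642.7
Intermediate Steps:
C = 1/22 ≈ 0.045455
D = 255/22 (D = (1/22)*(-9) + 12 = -9/22 + 12 = 255/22 ≈ 11.591)
(10 - 238)*D = (10 - 238)*(255/22) = -228*255/22 = -29070/11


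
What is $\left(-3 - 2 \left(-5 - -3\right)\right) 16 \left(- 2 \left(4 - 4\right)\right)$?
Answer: $0$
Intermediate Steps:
$\left(-3 - 2 \left(-5 - -3\right)\right) 16 \left(- 2 \left(4 - 4\right)\right) = \left(-3 - 2 \left(-5 + 3\right)\right) 16 \left(\left(-2\right) 0\right) = \left(-3 - -4\right) 16 \cdot 0 = \left(-3 + 4\right) 16 \cdot 0 = 1 \cdot 16 \cdot 0 = 16 \cdot 0 = 0$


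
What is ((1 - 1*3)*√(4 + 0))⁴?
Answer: 256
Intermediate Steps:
((1 - 1*3)*√(4 + 0))⁴ = ((1 - 3)*√4)⁴ = (-2*2)⁴ = (-4)⁴ = 256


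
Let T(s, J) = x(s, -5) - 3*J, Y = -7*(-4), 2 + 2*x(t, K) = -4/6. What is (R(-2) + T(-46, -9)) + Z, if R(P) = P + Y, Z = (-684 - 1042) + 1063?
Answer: -1834/3 ≈ -611.33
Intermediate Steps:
Z = -663 (Z = -1726 + 1063 = -663)
x(t, K) = -4/3 (x(t, K) = -1 + (-4/6)/2 = -1 + (-4*⅙)/2 = -1 + (½)*(-⅔) = -1 - ⅓ = -4/3)
Y = 28
R(P) = 28 + P (R(P) = P + 28 = 28 + P)
T(s, J) = -4/3 - 3*J
(R(-2) + T(-46, -9)) + Z = ((28 - 2) + (-4/3 - 3*(-9))) - 663 = (26 + (-4/3 + 27)) - 663 = (26 + 77/3) - 663 = 155/3 - 663 = -1834/3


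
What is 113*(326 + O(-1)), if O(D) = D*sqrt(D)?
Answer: 36838 - 113*I ≈ 36838.0 - 113.0*I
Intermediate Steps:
O(D) = D**(3/2)
113*(326 + O(-1)) = 113*(326 + (-1)**(3/2)) = 113*(326 - I) = 36838 - 113*I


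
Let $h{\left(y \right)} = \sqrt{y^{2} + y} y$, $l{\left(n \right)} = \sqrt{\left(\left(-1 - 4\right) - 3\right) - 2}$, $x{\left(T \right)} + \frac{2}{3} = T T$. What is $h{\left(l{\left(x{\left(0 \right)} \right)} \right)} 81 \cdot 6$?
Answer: $486 i 10^{\frac{3}{4}} \sqrt{i - \sqrt{10}} \approx -4918.9 + 759.22 i$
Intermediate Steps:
$x{\left(T \right)} = - \frac{2}{3} + T^{2}$ ($x{\left(T \right)} = - \frac{2}{3} + T T = - \frac{2}{3} + T^{2}$)
$l{\left(n \right)} = i \sqrt{10}$ ($l{\left(n \right)} = \sqrt{\left(-5 - 3\right) - 2} = \sqrt{-8 - 2} = \sqrt{-10} = i \sqrt{10}$)
$h{\left(y \right)} = y \sqrt{y + y^{2}}$ ($h{\left(y \right)} = \sqrt{y + y^{2}} y = y \sqrt{y + y^{2}}$)
$h{\left(l{\left(x{\left(0 \right)} \right)} \right)} 81 \cdot 6 = i \sqrt{10} \sqrt{i \sqrt{10} \left(1 + i \sqrt{10}\right)} 81 \cdot 6 = i \sqrt{10} \sqrt[4]{10} \sqrt{i \left(1 + i \sqrt{10}\right)} 81 \cdot 6 = i 10^{\frac{3}{4}} \sqrt{i \left(1 + i \sqrt{10}\right)} 81 \cdot 6 = 81 i 10^{\frac{3}{4}} \sqrt{i \left(1 + i \sqrt{10}\right)} 6 = 486 i 10^{\frac{3}{4}} \sqrt{i \left(1 + i \sqrt{10}\right)}$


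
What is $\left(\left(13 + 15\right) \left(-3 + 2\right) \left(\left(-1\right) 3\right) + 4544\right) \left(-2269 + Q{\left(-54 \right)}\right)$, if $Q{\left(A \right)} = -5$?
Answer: $-10524072$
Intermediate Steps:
$\left(\left(13 + 15\right) \left(-3 + 2\right) \left(\left(-1\right) 3\right) + 4544\right) \left(-2269 + Q{\left(-54 \right)}\right) = \left(\left(13 + 15\right) \left(-3 + 2\right) \left(\left(-1\right) 3\right) + 4544\right) \left(-2269 - 5\right) = \left(28 \left(\left(-1\right) \left(-3\right)\right) + 4544\right) \left(-2274\right) = \left(28 \cdot 3 + 4544\right) \left(-2274\right) = \left(84 + 4544\right) \left(-2274\right) = 4628 \left(-2274\right) = -10524072$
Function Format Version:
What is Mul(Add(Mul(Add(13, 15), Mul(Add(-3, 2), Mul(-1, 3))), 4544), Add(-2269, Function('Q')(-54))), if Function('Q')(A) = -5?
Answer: -10524072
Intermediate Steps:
Mul(Add(Mul(Add(13, 15), Mul(Add(-3, 2), Mul(-1, 3))), 4544), Add(-2269, Function('Q')(-54))) = Mul(Add(Mul(Add(13, 15), Mul(Add(-3, 2), Mul(-1, 3))), 4544), Add(-2269, -5)) = Mul(Add(Mul(28, Mul(-1, -3)), 4544), -2274) = Mul(Add(Mul(28, 3), 4544), -2274) = Mul(Add(84, 4544), -2274) = Mul(4628, -2274) = -10524072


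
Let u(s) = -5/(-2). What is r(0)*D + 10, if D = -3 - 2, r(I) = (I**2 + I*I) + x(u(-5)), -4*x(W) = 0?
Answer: 10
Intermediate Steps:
u(s) = 5/2 (u(s) = -5*(-1/2) = 5/2)
x(W) = 0 (x(W) = -1/4*0 = 0)
r(I) = 2*I**2 (r(I) = (I**2 + I*I) + 0 = (I**2 + I**2) + 0 = 2*I**2 + 0 = 2*I**2)
D = -5
r(0)*D + 10 = (2*0**2)*(-5) + 10 = (2*0)*(-5) + 10 = 0*(-5) + 10 = 0 + 10 = 10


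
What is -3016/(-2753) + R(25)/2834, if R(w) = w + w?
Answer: 4342497/3901001 ≈ 1.1132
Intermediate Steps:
R(w) = 2*w
-3016/(-2753) + R(25)/2834 = -3016/(-2753) + (2*25)/2834 = -3016*(-1/2753) + 50*(1/2834) = 3016/2753 + 25/1417 = 4342497/3901001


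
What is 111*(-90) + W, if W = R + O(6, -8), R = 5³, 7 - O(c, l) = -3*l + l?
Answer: -9874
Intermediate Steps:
O(c, l) = 7 + 2*l (O(c, l) = 7 - (-3*l + l) = 7 - (-2)*l = 7 + 2*l)
R = 125
W = 116 (W = 125 + (7 + 2*(-8)) = 125 + (7 - 16) = 125 - 9 = 116)
111*(-90) + W = 111*(-90) + 116 = -9990 + 116 = -9874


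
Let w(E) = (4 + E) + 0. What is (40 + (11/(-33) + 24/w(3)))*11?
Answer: 9955/21 ≈ 474.05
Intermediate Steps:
w(E) = 4 + E
(40 + (11/(-33) + 24/w(3)))*11 = (40 + (11/(-33) + 24/(4 + 3)))*11 = (40 + (11*(-1/33) + 24/7))*11 = (40 + (-⅓ + 24*(⅐)))*11 = (40 + (-⅓ + 24/7))*11 = (40 + 65/21)*11 = (905/21)*11 = 9955/21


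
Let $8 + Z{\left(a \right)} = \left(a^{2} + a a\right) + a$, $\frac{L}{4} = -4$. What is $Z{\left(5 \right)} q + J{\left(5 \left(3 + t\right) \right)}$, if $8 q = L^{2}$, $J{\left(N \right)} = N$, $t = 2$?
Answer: $1529$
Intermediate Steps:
$L = -16$ ($L = 4 \left(-4\right) = -16$)
$q = 32$ ($q = \frac{\left(-16\right)^{2}}{8} = \frac{1}{8} \cdot 256 = 32$)
$Z{\left(a \right)} = -8 + a + 2 a^{2}$ ($Z{\left(a \right)} = -8 + \left(\left(a^{2} + a a\right) + a\right) = -8 + \left(\left(a^{2} + a^{2}\right) + a\right) = -8 + \left(2 a^{2} + a\right) = -8 + \left(a + 2 a^{2}\right) = -8 + a + 2 a^{2}$)
$Z{\left(5 \right)} q + J{\left(5 \left(3 + t\right) \right)} = \left(-8 + 5 + 2 \cdot 5^{2}\right) 32 + 5 \left(3 + 2\right) = \left(-8 + 5 + 2 \cdot 25\right) 32 + 5 \cdot 5 = \left(-8 + 5 + 50\right) 32 + 25 = 47 \cdot 32 + 25 = 1504 + 25 = 1529$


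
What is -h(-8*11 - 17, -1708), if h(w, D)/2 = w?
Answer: 210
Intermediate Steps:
h(w, D) = 2*w
-h(-8*11 - 17, -1708) = -2*(-8*11 - 17) = -2*(-88 - 17) = -2*(-105) = -1*(-210) = 210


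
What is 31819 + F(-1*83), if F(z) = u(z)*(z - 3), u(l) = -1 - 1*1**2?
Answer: 31991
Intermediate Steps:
u(l) = -2 (u(l) = -1 - 1*1 = -1 - 1 = -2)
F(z) = 6 - 2*z (F(z) = -2*(z - 3) = -2*(-3 + z) = 6 - 2*z)
31819 + F(-1*83) = 31819 + (6 - (-2)*83) = 31819 + (6 - 2*(-83)) = 31819 + (6 + 166) = 31819 + 172 = 31991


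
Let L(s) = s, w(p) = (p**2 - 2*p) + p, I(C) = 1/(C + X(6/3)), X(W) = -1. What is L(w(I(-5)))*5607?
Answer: 4361/4 ≈ 1090.3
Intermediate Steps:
I(C) = 1/(-1 + C) (I(C) = 1/(C - 1) = 1/(-1 + C))
w(p) = p**2 - p
L(w(I(-5)))*5607 = ((-1 + 1/(-1 - 5))/(-1 - 5))*5607 = ((-1 + 1/(-6))/(-6))*5607 = -(-1 - 1/6)/6*5607 = -1/6*(-7/6)*5607 = (7/36)*5607 = 4361/4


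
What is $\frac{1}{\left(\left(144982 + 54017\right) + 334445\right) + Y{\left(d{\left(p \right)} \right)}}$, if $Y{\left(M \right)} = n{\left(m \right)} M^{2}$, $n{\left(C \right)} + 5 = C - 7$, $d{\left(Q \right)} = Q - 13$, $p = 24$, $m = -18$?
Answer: $\frac{1}{529814} \approx 1.8875 \cdot 10^{-6}$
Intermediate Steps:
$d{\left(Q \right)} = -13 + Q$
$n{\left(C \right)} = -12 + C$ ($n{\left(C \right)} = -5 + \left(C - 7\right) = -5 + \left(-7 + C\right) = -12 + C$)
$Y{\left(M \right)} = - 30 M^{2}$ ($Y{\left(M \right)} = \left(-12 - 18\right) M^{2} = - 30 M^{2}$)
$\frac{1}{\left(\left(144982 + 54017\right) + 334445\right) + Y{\left(d{\left(p \right)} \right)}} = \frac{1}{\left(\left(144982 + 54017\right) + 334445\right) - 30 \left(-13 + 24\right)^{2}} = \frac{1}{\left(198999 + 334445\right) - 30 \cdot 11^{2}} = \frac{1}{533444 - 3630} = \frac{1}{529814}$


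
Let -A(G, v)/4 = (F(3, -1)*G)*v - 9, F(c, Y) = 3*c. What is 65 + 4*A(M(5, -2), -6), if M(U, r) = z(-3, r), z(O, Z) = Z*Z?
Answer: 3665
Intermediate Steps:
z(O, Z) = Z²
M(U, r) = r²
A(G, v) = 36 - 36*G*v (A(G, v) = -4*(((3*3)*G)*v - 9) = -4*((9*G)*v - 9) = -4*(9*G*v - 9) = -4*(-9 + 9*G*v) = 36 - 36*G*v)
65 + 4*A(M(5, -2), -6) = 65 + 4*(36 - 36*(-2)²*(-6)) = 65 + 4*(36 - 36*4*(-6)) = 65 + 4*(36 + 864) = 65 + 4*900 = 65 + 3600 = 3665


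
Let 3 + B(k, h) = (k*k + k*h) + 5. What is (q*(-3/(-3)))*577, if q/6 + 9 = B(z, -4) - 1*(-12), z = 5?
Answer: 34620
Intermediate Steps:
B(k, h) = 2 + k² + h*k (B(k, h) = -3 + ((k*k + k*h) + 5) = -3 + ((k² + h*k) + 5) = -3 + (5 + k² + h*k) = 2 + k² + h*k)
q = 60 (q = -54 + 6*((2 + 5² - 4*5) - 1*(-12)) = -54 + 6*((2 + 25 - 20) + 12) = -54 + 6*(7 + 12) = -54 + 6*19 = -54 + 114 = 60)
(q*(-3/(-3)))*577 = (60*(-3/(-3)))*577 = (60*(-3*(-⅓)))*577 = (60*1)*577 = 60*577 = 34620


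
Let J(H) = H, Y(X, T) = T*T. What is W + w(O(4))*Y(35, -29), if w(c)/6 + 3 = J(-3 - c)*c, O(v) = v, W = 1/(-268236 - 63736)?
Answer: -51929052073/331972 ≈ -1.5643e+5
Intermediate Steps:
Y(X, T) = T**2
W = -1/331972 (W = 1/(-331972) = -1/331972 ≈ -3.0123e-6)
w(c) = -18 + 6*c*(-3 - c) (w(c) = -18 + 6*((-3 - c)*c) = -18 + 6*(c*(-3 - c)) = -18 + 6*c*(-3 - c))
W + w(O(4))*Y(35, -29) = -1/331972 + (-18 - 6*4*(3 + 4))*(-29)**2 = -1/331972 + (-18 - 6*4*7)*841 = -1/331972 + (-18 - 168)*841 = -1/331972 - 186*841 = -1/331972 - 156426 = -51929052073/331972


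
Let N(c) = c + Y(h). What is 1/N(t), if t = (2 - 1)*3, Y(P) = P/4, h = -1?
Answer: 4/11 ≈ 0.36364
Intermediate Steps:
Y(P) = P/4 (Y(P) = P*(¼) = P/4)
t = 3 (t = 1*3 = 3)
N(c) = -¼ + c (N(c) = c + (¼)*(-1) = c - ¼ = -¼ + c)
1/N(t) = 1/(-¼ + 3) = 1/(11/4) = 4/11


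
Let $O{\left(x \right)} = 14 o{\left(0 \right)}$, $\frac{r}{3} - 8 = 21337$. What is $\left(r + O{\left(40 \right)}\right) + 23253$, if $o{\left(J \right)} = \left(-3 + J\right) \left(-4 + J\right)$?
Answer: $87456$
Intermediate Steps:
$r = 64035$ ($r = 24 + 3 \cdot 21337 = 24 + 64011 = 64035$)
$o{\left(J \right)} = \left(-4 + J\right) \left(-3 + J\right)$
$O{\left(x \right)} = 168$ ($O{\left(x \right)} = 14 \left(12 + 0^{2} - 0\right) = 14 \left(12 + 0 + 0\right) = 14 \cdot 12 = 168$)
$\left(r + O{\left(40 \right)}\right) + 23253 = \left(64035 + 168\right) + 23253 = 64203 + 23253 = 87456$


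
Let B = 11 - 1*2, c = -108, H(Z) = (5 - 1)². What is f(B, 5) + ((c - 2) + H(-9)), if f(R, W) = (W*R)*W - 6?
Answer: 125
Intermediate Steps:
H(Z) = 16 (H(Z) = 4² = 16)
B = 9 (B = 11 - 2 = 9)
f(R, W) = -6 + R*W² (f(R, W) = (R*W)*W - 6 = R*W² - 6 = -6 + R*W²)
f(B, 5) + ((c - 2) + H(-9)) = (-6 + 9*5²) + ((-108 - 2) + 16) = (-6 + 9*25) + (-110 + 16) = (-6 + 225) - 94 = 219 - 94 = 125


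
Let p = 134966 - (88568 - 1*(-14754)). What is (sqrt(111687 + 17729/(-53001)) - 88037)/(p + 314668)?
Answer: -88037/346312 + sqrt(34859964697662)/6118294104 ≈ -0.25325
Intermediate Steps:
p = 31644 (p = 134966 - (88568 + 14754) = 134966 - 1*103322 = 134966 - 103322 = 31644)
(sqrt(111687 + 17729/(-53001)) - 88037)/(p + 314668) = (sqrt(111687 + 17729/(-53001)) - 88037)/(31644 + 314668) = (sqrt(111687 + 17729*(-1/53001)) - 88037)/346312 = (sqrt(111687 - 17729/53001) - 88037)*(1/346312) = (sqrt(5919504958/53001) - 88037)*(1/346312) = (sqrt(34859964697662)/17667 - 88037)*(1/346312) = (-88037 + sqrt(34859964697662)/17667)*(1/346312) = -88037/346312 + sqrt(34859964697662)/6118294104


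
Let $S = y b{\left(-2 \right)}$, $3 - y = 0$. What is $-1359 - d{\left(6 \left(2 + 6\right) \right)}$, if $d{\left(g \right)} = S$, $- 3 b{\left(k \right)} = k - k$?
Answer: $-1359$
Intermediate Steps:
$y = 3$ ($y = 3 - 0 = 3 + 0 = 3$)
$b{\left(k \right)} = 0$ ($b{\left(k \right)} = - \frac{k - k}{3} = \left(- \frac{1}{3}\right) 0 = 0$)
$S = 0$ ($S = 3 \cdot 0 = 0$)
$d{\left(g \right)} = 0$
$-1359 - d{\left(6 \left(2 + 6\right) \right)} = -1359 - 0 = -1359 + 0 = -1359$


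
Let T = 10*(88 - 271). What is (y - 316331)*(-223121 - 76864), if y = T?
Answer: 95443527585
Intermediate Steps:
T = -1830 (T = 10*(-183) = -1830)
y = -1830
(y - 316331)*(-223121 - 76864) = (-1830 - 316331)*(-223121 - 76864) = -318161*(-299985) = 95443527585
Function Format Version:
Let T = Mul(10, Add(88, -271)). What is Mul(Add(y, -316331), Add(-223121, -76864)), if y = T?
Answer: 95443527585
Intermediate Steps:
T = -1830 (T = Mul(10, -183) = -1830)
y = -1830
Mul(Add(y, -316331), Add(-223121, -76864)) = Mul(Add(-1830, -316331), Add(-223121, -76864)) = Mul(-318161, -299985) = 95443527585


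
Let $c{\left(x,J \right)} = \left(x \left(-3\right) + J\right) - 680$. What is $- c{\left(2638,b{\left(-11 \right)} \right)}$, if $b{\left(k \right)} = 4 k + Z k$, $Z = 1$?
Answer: $8649$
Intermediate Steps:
$b{\left(k \right)} = 5 k$ ($b{\left(k \right)} = 4 k + 1 k = 4 k + k = 5 k$)
$c{\left(x,J \right)} = -680 + J - 3 x$ ($c{\left(x,J \right)} = \left(- 3 x + J\right) - 680 = \left(J - 3 x\right) - 680 = -680 + J - 3 x$)
$- c{\left(2638,b{\left(-11 \right)} \right)} = - (-680 + 5 \left(-11\right) - 7914) = - (-680 - 55 - 7914) = \left(-1\right) \left(-8649\right) = 8649$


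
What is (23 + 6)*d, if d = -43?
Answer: -1247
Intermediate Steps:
(23 + 6)*d = (23 + 6)*(-43) = 29*(-43) = -1247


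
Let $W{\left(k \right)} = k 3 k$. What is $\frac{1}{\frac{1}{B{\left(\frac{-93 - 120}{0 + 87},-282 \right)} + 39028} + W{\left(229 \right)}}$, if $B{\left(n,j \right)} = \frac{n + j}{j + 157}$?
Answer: $\frac{141484749}{22258805170552} \approx 6.3563 \cdot 10^{-6}$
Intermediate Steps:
$B{\left(n,j \right)} = \frac{j + n}{157 + j}$
$W{\left(k \right)} = 3 k^{2}$ ($W{\left(k \right)} = 3 k k = 3 k^{2}$)
$\frac{1}{\frac{1}{B{\left(\frac{-93 - 120}{0 + 87},-282 \right)} + 39028} + W{\left(229 \right)}} = \frac{1}{\frac{1}{\frac{-282 + \frac{-93 - 120}{0 + 87}}{157 - 282} + 39028} + 3 \cdot 229^{2}} = \frac{1}{\frac{1}{\frac{-282 - \frac{213}{87}}{-125} + 39028} + 3 \cdot 52441} = \frac{1}{\frac{1}{- \frac{-282 - \frac{71}{29}}{125} + 39028} + 157323} = \frac{1}{\frac{1}{\left(- \frac{1}{125}\right) \left(- \frac{8249}{29}\right) + 39028} + 157323} = \frac{1}{\frac{1}{\frac{8249}{3625} + 39028} + 157323} = \frac{1}{\frac{1}{\frac{141484749}{3625}} + 157323} = \frac{1}{\frac{3625}{141484749} + 157323} = \frac{1}{\frac{22258805170552}{141484749}} = \frac{141484749}{22258805170552}$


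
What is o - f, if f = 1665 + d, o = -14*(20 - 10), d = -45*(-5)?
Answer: -2030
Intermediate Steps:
d = 225
o = -140 (o = -14*10 = -140)
f = 1890 (f = 1665 + 225 = 1890)
o - f = -140 - 1*1890 = -140 - 1890 = -2030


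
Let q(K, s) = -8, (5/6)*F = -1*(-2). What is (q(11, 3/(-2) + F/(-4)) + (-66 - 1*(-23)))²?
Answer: 2601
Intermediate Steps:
F = 12/5 (F = 6*(-1*(-2))/5 = (6/5)*2 = 12/5 ≈ 2.4000)
(q(11, 3/(-2) + F/(-4)) + (-66 - 1*(-23)))² = (-8 + (-66 - 1*(-23)))² = (-8 + (-66 + 23))² = (-8 - 43)² = (-51)² = 2601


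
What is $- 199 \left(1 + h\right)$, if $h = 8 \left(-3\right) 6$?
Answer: $28457$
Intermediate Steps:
$h = -144$ ($h = \left(-24\right) 6 = -144$)
$- 199 \left(1 + h\right) = - 199 \left(1 - 144\right) = \left(-199\right) \left(-143\right) = 28457$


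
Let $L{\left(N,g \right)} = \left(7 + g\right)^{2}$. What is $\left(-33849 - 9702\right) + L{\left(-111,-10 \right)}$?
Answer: $-43542$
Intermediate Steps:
$\left(-33849 - 9702\right) + L{\left(-111,-10 \right)} = \left(-33849 - 9702\right) + \left(7 - 10\right)^{2} = -43551 + \left(-3\right)^{2} = -43551 + 9 = -43542$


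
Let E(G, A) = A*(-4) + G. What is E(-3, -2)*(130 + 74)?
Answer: 1020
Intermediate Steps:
E(G, A) = G - 4*A (E(G, A) = -4*A + G = G - 4*A)
E(-3, -2)*(130 + 74) = (-3 - 4*(-2))*(130 + 74) = (-3 + 8)*204 = 5*204 = 1020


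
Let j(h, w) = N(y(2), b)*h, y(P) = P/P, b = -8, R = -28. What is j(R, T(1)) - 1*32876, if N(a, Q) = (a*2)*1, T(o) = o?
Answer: -32932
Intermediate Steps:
y(P) = 1
N(a, Q) = 2*a (N(a, Q) = (2*a)*1 = 2*a)
j(h, w) = 2*h (j(h, w) = (2*1)*h = 2*h)
j(R, T(1)) - 1*32876 = 2*(-28) - 1*32876 = -56 - 32876 = -32932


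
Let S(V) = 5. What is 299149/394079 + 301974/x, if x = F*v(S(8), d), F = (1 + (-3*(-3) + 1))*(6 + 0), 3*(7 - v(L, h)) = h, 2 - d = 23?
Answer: 2839952991/8669738 ≈ 327.57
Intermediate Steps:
d = -21 (d = 2 - 1*23 = 2 - 23 = -21)
v(L, h) = 7 - h/3
F = 66 (F = (1 + (9 + 1))*6 = (1 + 10)*6 = 11*6 = 66)
x = 924 (x = 66*(7 - 1/3*(-21)) = 66*(7 + 7) = 66*14 = 924)
299149/394079 + 301974/x = 299149/394079 + 301974/924 = 299149*(1/394079) + 301974*(1/924) = 299149/394079 + 50329/154 = 2839952991/8669738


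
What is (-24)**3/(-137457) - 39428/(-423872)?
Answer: 104437603/539483088 ≈ 0.19359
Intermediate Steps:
(-24)**3/(-137457) - 39428/(-423872) = -13824*(-1/137457) - 39428*(-1/423872) = 512/5091 + 9857/105968 = 104437603/539483088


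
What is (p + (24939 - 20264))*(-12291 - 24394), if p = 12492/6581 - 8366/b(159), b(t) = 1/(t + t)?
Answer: 641152357207285/6581 ≈ 9.7425e+10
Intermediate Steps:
b(t) = 1/(2*t)
p = -17508000936/6581 (p = 12492/6581 - 8366/((1/2)/159) = 12492*(1/6581) - 8366/((1/2)*(1/159)) = 12492/6581 - 8366/1/318 = 12492/6581 - 8366*318 = 12492/6581 - 2660388 = -17508000936/6581 ≈ -2.6604e+6)
(p + (24939 - 20264))*(-12291 - 24394) = (-17508000936/6581 + (24939 - 20264))*(-12291 - 24394) = (-17508000936/6581 + 4675)*(-36685) = -17477234761/6581*(-36685) = 641152357207285/6581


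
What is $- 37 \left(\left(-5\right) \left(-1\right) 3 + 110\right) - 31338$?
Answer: $-35963$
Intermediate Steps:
$- 37 \left(\left(-5\right) \left(-1\right) 3 + 110\right) - 31338 = - 37 \left(5 \cdot 3 + 110\right) - 31338 = - 37 \left(15 + 110\right) - 31338 = \left(-37\right) 125 - 31338 = -4625 - 31338 = -35963$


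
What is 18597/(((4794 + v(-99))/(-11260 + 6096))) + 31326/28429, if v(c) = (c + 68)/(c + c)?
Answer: -540545191121118/26986029247 ≈ -20031.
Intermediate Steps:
v(c) = (68 + c)/(2*c) (v(c) = (68 + c)/((2*c)) = (68 + c)*(1/(2*c)) = (68 + c)/(2*c))
18597/(((4794 + v(-99))/(-11260 + 6096))) + 31326/28429 = 18597/(((4794 + (½)*(68 - 99)/(-99))/(-11260 + 6096))) + 31326/28429 = 18597/(((4794 + (½)*(-1/99)*(-31))/(-5164))) + 31326*(1/28429) = 18597/(((4794 + 31/198)*(-1/5164))) + 31326/28429 = 18597/(((949243/198)*(-1/5164))) + 31326/28429 = 18597/(-949243/1022472) + 31326/28429 = 18597*(-1022472/949243) + 31326/28429 = -19014911784/949243 + 31326/28429 = -540545191121118/26986029247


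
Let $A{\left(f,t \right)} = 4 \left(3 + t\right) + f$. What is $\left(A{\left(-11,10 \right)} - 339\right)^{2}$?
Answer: $88804$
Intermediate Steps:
$A{\left(f,t \right)} = 12 + f + 4 t$ ($A{\left(f,t \right)} = \left(12 + 4 t\right) + f = 12 + f + 4 t$)
$\left(A{\left(-11,10 \right)} - 339\right)^{2} = \left(\left(12 - 11 + 4 \cdot 10\right) - 339\right)^{2} = \left(\left(12 - 11 + 40\right) - 339\right)^{2} = \left(41 - 339\right)^{2} = \left(-298\right)^{2} = 88804$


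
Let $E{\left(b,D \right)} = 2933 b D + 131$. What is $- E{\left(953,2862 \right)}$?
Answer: $-7999716569$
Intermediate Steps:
$E{\left(b,D \right)} = 131 + 2933 D b$ ($E{\left(b,D \right)} = 2933 D b + 131 = 131 + 2933 D b$)
$- E{\left(953,2862 \right)} = - (131 + 2933 \cdot 2862 \cdot 953) = - (131 + 7999716438) = \left(-1\right) 7999716569 = -7999716569$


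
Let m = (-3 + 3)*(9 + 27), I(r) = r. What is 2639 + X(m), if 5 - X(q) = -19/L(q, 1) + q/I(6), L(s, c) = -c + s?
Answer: 2625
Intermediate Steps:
L(s, c) = s - c
m = 0 (m = 0*36 = 0)
X(q) = 5 + 19/(-1 + q) - q/6 (X(q) = 5 - (-19/(q - 1*1) + q/6) = 5 - (-19/(q - 1) + q*(1/6)) = 5 - (-19/(-1 + q) + q/6) = 5 + (19/(-1 + q) - q/6) = 5 + 19/(-1 + q) - q/6)
2639 + X(m) = 2639 + (114 + (-1 + 0)*(30 - 1*0))/(6*(-1 + 0)) = 2639 + (1/6)*(114 - (30 + 0))/(-1) = 2639 + (1/6)*(-1)*(114 - 1*30) = 2639 + (1/6)*(-1)*(114 - 30) = 2639 + (1/6)*(-1)*84 = 2639 - 14 = 2625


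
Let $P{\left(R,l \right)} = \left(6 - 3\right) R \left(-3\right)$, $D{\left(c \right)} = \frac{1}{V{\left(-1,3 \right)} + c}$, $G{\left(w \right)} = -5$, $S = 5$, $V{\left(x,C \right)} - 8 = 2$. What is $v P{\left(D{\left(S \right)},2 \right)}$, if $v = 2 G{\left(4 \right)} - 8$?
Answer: $\frac{54}{5} \approx 10.8$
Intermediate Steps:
$V{\left(x,C \right)} = 10$ ($V{\left(x,C \right)} = 8 + 2 = 10$)
$D{\left(c \right)} = \frac{1}{10 + c}$
$P{\left(R,l \right)} = - 9 R$ ($P{\left(R,l \right)} = 3 R \left(-3\right) = - 9 R$)
$v = -18$ ($v = 2 \left(-5\right) - 8 = -10 - 8 = -18$)
$v P{\left(D{\left(S \right)},2 \right)} = - 18 \left(- \frac{9}{10 + 5}\right) = - 18 \left(- \frac{9}{15}\right) = - 18 \left(\left(-9\right) \frac{1}{15}\right) = \left(-18\right) \left(- \frac{3}{5}\right) = \frac{54}{5}$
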